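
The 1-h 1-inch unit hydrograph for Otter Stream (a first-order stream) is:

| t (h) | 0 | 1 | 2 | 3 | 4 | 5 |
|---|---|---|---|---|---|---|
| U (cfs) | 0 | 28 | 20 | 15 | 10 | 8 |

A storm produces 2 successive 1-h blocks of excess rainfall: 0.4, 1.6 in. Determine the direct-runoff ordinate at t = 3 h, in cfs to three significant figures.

Q ≈ 38.0 cfs

By discrete convolution, Q_j = Σ (P_i / 1 in) · U_{j−i}.
At t = 3 h (j=3): Q = (0.4/1)·15 + (1.6/1)·20 = 38.0 cfs.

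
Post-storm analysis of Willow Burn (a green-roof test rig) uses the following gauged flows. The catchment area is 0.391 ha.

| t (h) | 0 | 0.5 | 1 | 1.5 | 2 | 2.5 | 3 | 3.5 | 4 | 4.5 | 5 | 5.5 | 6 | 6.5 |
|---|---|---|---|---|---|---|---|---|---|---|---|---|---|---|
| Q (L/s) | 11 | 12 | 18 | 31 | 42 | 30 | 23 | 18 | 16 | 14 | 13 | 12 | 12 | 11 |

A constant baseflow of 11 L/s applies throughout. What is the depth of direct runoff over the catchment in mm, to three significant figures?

d ≈ 50.2 mm

Direct runoff: 0.0, 1.0, 7.0, 20.0, 31.0, 19.0, 12.0, 7.0, 5.0, 3.0, 2.0, 1.0, 1.0, 0.0 L/s; ΣQ_DR = 109.0 L/s.
V = ΣQ_DR · Δt = 109.0 × 1800 s = 1.962 × 10^5 L.
Over A = 0.391 ha, depth = V / A = 50.2 mm.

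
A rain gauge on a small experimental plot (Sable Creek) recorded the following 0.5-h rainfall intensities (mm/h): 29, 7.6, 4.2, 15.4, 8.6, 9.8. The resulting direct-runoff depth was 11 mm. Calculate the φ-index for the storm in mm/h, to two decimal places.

φ ≈ 11.20 mm/h

Only the 2 blocks with intensity above φ contribute runoff: 29, 15.4 mm/h.
Σ(I−φ)·Δt = d  ⇒  (29+15.4 − 2φ)·0.5 = 11
φ = (44.40 − 11/0.5) / 2 = 11.20 mm/h.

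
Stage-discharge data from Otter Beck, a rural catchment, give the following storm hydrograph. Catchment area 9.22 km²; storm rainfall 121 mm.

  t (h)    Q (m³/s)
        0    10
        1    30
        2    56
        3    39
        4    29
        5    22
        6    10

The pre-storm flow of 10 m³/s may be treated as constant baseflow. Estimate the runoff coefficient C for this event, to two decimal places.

C ≈ 0.41

ΣQ_DR = 126.0 m³/s; V = ΣQ_DR·Δt = 4.536 × 10^5 m³.
Runoff depth d = V / A = 49.20 mm.
C = d / P = 49.20 / 121 = 0.41.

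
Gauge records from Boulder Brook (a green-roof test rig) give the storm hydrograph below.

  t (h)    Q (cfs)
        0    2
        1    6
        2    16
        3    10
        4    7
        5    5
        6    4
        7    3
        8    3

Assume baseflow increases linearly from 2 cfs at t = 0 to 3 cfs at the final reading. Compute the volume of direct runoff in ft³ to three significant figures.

V ≈ 1.21 × 10^5 ft³

Direct-runoff ordinates (Q − Q_b): 0.00, 3.88, 13.75, 7.62, 4.50, 2.38, 1.25, 0.12, 0.00 cfs.
ΣQ_DR = 33.50 cfs.
With Δt = 1 h = 3600 s, V = ΣQ_DR · Δt = 33.50 × 3600 = 1.21 × 10^5 ft³.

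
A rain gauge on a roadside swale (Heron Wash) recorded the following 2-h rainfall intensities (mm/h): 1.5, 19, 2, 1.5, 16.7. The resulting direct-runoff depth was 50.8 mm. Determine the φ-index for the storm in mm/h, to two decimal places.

Only the 2 blocks with intensity above φ contribute runoff: 19, 16.7 mm/h.
Σ(I−φ)·Δt = d  ⇒  (19+16.7 − 2φ)·2 = 50.8
φ = (35.70 − 50.8/2) / 2 = 5.15 mm/h.

φ ≈ 5.15 mm/h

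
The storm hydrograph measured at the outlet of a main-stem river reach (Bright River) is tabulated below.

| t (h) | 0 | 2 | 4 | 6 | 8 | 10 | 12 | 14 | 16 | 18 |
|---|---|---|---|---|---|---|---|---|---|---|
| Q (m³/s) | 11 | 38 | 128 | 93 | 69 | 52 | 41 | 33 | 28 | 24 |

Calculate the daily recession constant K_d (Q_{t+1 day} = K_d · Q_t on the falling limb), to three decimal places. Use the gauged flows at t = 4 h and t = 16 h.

Between t = 4 h and t = 16 h the flow falls from 128 to 28 m³/s over 6×2 h = 12 h.
Per-interval ratio K = (28/128)^(1/6) = 0.7762; K_d = K^(24/2) = 0.048.

K_d ≈ 0.048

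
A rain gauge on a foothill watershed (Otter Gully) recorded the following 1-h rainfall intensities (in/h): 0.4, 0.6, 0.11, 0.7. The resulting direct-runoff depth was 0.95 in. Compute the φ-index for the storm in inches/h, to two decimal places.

Only the 3 blocks with intensity above φ contribute runoff: 0.4, 0.6, 0.7 in/h.
Σ(I−φ)·Δt = d  ⇒  (0.4+0.6+0.7 − 3φ)·1 = 0.95
φ = (1.700 − 0.95/1) / 3 = 0.25 in/h.

φ ≈ 0.25 in/h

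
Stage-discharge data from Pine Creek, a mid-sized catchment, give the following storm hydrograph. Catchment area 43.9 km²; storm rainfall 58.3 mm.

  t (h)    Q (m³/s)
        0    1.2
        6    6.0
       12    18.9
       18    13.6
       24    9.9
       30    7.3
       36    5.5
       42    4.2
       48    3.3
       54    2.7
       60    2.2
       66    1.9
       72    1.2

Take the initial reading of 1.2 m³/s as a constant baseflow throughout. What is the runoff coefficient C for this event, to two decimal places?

C ≈ 0.53

ΣQ_DR = 62.30 m³/s; V = ΣQ_DR·Δt = 1.346 × 10^6 m³.
Runoff depth d = V / A = 30.65 mm.
C = d / P = 30.65 / 58.3 = 0.53.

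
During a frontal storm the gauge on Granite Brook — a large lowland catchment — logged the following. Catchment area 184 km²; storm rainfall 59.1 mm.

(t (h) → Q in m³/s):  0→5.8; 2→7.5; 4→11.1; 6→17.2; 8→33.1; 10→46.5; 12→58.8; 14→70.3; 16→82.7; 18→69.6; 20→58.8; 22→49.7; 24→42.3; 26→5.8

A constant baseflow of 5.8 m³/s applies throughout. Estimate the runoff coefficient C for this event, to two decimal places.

C ≈ 0.32

ΣQ_DR = 478.0 m³/s; V = ΣQ_DR·Δt = 3.442 × 10^6 m³.
Runoff depth d = V / A = 18.70 mm.
C = d / P = 18.70 / 59.1 = 0.32.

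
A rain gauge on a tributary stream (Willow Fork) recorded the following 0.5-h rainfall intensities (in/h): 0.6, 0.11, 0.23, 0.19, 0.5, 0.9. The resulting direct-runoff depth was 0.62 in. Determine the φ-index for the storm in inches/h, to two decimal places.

φ ≈ 0.25 in/h

Only the 3 blocks with intensity above φ contribute runoff: 0.6, 0.5, 0.9 in/h.
Σ(I−φ)·Δt = d  ⇒  (0.6+0.5+0.9 − 3φ)·0.5 = 0.62
φ = (2.000 − 0.62/0.5) / 3 = 0.25 in/h.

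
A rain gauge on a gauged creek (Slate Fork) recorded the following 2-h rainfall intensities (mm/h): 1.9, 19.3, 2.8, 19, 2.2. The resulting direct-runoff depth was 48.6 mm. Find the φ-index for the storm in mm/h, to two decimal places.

φ ≈ 7.00 mm/h

Only the 2 blocks with intensity above φ contribute runoff: 19.3, 19 mm/h.
Σ(I−φ)·Δt = d  ⇒  (19.3+19 − 2φ)·2 = 48.6
φ = (38.30 − 48.6/2) / 2 = 7.00 mm/h.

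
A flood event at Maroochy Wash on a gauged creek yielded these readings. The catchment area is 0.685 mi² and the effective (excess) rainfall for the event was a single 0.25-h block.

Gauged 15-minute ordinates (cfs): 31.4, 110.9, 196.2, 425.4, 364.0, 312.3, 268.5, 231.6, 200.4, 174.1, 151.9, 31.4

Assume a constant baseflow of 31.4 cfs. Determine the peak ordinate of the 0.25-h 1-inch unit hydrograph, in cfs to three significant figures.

U_p ≈ 328 cfs

Direct runoff: 0.0, 79.5, 164.8, 394.0, 332.6, 280.9, 237.1, 200.2, 169.0, 142.7, 120.5, 0.0 cfs; ΣQ_DR = 2121 cfs, peak = 394.0 cfs.
Runoff depth d = ΣQ_DR·Δt / A = 2121 × 900 / (0.685 mi²) = 1.200 in.
The 1-inch UH is the DRH scaled by (1 in)/d, so U_p = 394.0 × 1/1.200 = 328 cfs.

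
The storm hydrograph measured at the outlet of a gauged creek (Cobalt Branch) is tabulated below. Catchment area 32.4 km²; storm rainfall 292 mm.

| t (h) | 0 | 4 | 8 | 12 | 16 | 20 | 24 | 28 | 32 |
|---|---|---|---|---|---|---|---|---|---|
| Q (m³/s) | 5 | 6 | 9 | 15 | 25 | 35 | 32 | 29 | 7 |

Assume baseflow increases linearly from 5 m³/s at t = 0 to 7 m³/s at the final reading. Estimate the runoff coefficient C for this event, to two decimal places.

ΣQ_DR = 109.0 m³/s; V = ΣQ_DR·Δt = 1.570 × 10^6 m³.
Runoff depth d = V / A = 48.44 mm.
C = d / P = 48.44 / 292 = 0.17.

C ≈ 0.17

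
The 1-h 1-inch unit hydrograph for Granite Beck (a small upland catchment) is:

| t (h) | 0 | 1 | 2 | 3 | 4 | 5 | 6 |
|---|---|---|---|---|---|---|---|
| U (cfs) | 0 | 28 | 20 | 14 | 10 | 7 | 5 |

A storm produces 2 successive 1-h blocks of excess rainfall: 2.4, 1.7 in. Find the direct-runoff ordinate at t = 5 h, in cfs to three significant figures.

Q ≈ 33.8 cfs

By discrete convolution, Q_j = Σ (P_i / 1 in) · U_{j−i}.
At t = 5 h (j=5): Q = (2.4/1)·7 + (1.7/1)·10 = 33.8 cfs.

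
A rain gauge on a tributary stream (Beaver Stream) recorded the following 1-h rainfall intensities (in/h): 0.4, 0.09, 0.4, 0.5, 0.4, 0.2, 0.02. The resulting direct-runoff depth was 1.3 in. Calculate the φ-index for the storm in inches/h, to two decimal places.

φ ≈ 0.12 in/h

Only the 5 blocks with intensity above φ contribute runoff: 0.4, 0.4, 0.5, 0.4, 0.2 in/h.
Σ(I−φ)·Δt = d  ⇒  (0.4+0.4+0.5+0.4+0.2 − 5φ)·1 = 1.3
φ = (1.900 − 1.3/1) / 5 = 0.12 in/h.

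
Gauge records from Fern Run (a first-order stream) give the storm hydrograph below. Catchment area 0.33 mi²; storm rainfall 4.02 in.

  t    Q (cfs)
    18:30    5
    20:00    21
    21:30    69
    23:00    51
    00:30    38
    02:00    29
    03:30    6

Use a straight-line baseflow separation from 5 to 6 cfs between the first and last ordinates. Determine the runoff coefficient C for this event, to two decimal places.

ΣQ_DR = 180.5 cfs; V = ΣQ_DR·Δt = 9.747 × 10^5 ft³.
Runoff depth d = V / A = 1.271 in.
C = d / P = 1.271 / 4.02 = 0.32.

C ≈ 0.32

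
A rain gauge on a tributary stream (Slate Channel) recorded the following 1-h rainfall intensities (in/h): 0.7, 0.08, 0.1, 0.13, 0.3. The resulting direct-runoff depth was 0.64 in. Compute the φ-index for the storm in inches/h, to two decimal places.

Only the 2 blocks with intensity above φ contribute runoff: 0.7, 0.3 in/h.
Σ(I−φ)·Δt = d  ⇒  (0.7+0.3 − 2φ)·1 = 0.64
φ = (1.000 − 0.64/1) / 2 = 0.18 in/h.

φ ≈ 0.18 in/h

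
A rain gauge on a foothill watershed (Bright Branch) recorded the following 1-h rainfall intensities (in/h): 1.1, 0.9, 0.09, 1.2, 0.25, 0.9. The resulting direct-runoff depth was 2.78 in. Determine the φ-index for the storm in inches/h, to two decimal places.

Only the 4 blocks with intensity above φ contribute runoff: 1.1, 0.9, 1.2, 0.9 in/h.
Σ(I−φ)·Δt = d  ⇒  (1.1+0.9+1.2+0.9 − 4φ)·1 = 2.78
φ = (4.100 − 2.78/1) / 4 = 0.33 in/h.

φ ≈ 0.33 in/h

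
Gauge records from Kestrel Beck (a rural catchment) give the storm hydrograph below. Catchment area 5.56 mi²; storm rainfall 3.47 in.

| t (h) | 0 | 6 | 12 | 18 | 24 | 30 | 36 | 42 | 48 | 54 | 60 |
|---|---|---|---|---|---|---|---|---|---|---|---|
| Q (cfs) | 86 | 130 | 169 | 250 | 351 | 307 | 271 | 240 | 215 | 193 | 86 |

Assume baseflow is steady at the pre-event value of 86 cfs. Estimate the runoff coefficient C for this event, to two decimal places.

ΣQ_DR = 1352 cfs; V = ΣQ_DR·Δt = 2.920 × 10^7 ft³.
Runoff depth d = V / A = 2.261 in.
C = d / P = 2.261 / 3.47 = 0.65.

C ≈ 0.65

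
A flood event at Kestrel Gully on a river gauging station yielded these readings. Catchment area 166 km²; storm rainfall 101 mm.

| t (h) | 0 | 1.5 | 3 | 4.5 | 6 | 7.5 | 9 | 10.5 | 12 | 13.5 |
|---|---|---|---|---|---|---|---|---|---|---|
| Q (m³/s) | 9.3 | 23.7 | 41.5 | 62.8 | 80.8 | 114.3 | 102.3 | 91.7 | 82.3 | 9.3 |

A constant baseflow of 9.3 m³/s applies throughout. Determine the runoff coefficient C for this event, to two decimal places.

ΣQ_DR = 525.0 m³/s; V = ΣQ_DR·Δt = 2.835 × 10^6 m³.
Runoff depth d = V / A = 17.08 mm.
C = d / P = 17.08 / 101 = 0.17.

C ≈ 0.17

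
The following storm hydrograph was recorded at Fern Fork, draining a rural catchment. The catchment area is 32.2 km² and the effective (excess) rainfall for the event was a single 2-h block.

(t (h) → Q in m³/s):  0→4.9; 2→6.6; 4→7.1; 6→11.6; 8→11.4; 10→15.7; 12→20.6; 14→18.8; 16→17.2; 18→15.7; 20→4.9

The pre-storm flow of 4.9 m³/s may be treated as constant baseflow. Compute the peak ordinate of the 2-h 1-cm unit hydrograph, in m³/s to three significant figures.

Direct runoff: 0.0, 1.7, 2.2, 6.7, 6.5, 10.8, 15.7, 13.9, 12.3, 10.8, 0.0 m³/s; ΣQ_DR = 80.60 m³/s, peak = 15.7 m³/s.
Runoff depth d = ΣQ_DR·Δt / A = 80.60 × 7200 / (32.2 km²) = 18.02 mm.
The 1-cm UH is the DRH scaled by (10 mm)/d, so U_p = 15.7 × 10/18.02 = 8.71 m³/s.

U_p ≈ 8.71 m³/s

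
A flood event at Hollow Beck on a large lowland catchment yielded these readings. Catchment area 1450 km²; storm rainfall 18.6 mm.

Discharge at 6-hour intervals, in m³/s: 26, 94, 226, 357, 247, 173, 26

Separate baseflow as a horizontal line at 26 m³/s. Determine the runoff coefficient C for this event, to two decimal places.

ΣQ_DR = 967.0 m³/s; V = ΣQ_DR·Δt = 2.089 × 10^7 m³.
Runoff depth d = V / A = 14.40 mm.
C = d / P = 14.40 / 18.6 = 0.77.

C ≈ 0.77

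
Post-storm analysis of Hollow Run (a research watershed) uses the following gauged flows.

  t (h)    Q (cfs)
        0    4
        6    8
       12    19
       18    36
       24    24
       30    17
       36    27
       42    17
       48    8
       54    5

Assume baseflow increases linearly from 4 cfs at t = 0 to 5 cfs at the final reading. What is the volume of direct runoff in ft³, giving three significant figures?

V ≈ 2.59 × 10^6 ft³

Direct-runoff ordinates (Q − Q_b): 0.00, 3.89, 14.78, 31.67, 19.56, 12.44, 22.33, 12.22, 3.11, 0.00 cfs.
ΣQ_DR = 120.0 cfs.
With Δt = 6 h = 21600 s, V = ΣQ_DR · Δt = 120.0 × 21600 = 2.59 × 10^6 ft³.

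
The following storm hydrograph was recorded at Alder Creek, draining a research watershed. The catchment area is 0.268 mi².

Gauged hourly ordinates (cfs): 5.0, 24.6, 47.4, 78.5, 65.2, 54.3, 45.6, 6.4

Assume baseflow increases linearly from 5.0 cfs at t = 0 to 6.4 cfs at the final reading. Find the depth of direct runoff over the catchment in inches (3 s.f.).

d ≈ 1.63 in

Direct runoff: 0.00, 19.40, 42.00, 72.90, 59.40, 48.30, 39.40, 0.00 cfs; ΣQ_DR = 281.4 cfs.
V = ΣQ_DR · Δt = 281.4 × 3600 s = 1.013 × 10^6 ft³.
Over A = 0.268 mi², depth = V / A = 1.63 in.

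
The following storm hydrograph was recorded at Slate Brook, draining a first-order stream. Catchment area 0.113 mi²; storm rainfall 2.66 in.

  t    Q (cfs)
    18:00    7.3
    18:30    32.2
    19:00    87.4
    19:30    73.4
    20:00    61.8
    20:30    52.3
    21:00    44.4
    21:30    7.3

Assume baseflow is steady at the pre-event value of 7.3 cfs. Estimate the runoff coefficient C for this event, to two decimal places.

ΣQ_DR = 307.7 cfs; V = ΣQ_DR·Δt = 5.539 × 10^5 ft³.
Runoff depth d = V / A = 2.110 in.
C = d / P = 2.110 / 2.66 = 0.79.

C ≈ 0.79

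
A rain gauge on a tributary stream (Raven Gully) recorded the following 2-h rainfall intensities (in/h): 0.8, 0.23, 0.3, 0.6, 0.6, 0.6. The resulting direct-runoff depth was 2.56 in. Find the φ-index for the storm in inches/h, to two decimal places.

φ ≈ 0.33 in/h

Only the 4 blocks with intensity above φ contribute runoff: 0.8, 0.6, 0.6, 0.6 in/h.
Σ(I−φ)·Δt = d  ⇒  (0.8+0.6+0.6+0.6 − 4φ)·2 = 2.56
φ = (2.600 − 2.56/2) / 4 = 0.33 in/h.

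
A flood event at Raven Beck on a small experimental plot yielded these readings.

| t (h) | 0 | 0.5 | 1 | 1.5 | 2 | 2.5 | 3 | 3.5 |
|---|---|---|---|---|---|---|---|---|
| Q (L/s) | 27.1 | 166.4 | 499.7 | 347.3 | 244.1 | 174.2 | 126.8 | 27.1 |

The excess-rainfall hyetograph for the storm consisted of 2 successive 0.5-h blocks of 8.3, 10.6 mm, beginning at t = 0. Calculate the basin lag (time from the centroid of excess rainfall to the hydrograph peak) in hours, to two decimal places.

Centroid of excess rainfall: t_c = Σ P_i·t̄_i / ΣP_i = 0.5304 h (block centres at 0.25, 0.75 h).
Hydrograph peak occurs at t = 1 h, so basin lag t_L = 1 − 0.5304 = 0.47 h.

t_L ≈ 0.47 h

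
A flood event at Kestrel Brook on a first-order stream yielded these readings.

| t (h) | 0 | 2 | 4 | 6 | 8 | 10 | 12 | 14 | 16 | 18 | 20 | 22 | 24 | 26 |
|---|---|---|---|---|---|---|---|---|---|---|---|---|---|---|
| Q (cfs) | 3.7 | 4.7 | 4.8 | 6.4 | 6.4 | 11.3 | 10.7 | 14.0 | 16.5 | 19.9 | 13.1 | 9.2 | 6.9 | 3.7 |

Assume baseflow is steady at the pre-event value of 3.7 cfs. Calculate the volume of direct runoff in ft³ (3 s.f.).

V ≈ 5.72 × 10^5 ft³

Direct-runoff ordinates (Q − Q_b): 0.0, 1.0, 1.1, 2.7, 2.7, 7.6, 7.0, 10.3, 12.8, 16.2, 9.4, 5.5, 3.2, 0.0 cfs.
ΣQ_DR = 79.50 cfs.
With Δt = 2 h = 7200 s, V = ΣQ_DR · Δt = 79.50 × 7200 = 5.72 × 10^5 ft³.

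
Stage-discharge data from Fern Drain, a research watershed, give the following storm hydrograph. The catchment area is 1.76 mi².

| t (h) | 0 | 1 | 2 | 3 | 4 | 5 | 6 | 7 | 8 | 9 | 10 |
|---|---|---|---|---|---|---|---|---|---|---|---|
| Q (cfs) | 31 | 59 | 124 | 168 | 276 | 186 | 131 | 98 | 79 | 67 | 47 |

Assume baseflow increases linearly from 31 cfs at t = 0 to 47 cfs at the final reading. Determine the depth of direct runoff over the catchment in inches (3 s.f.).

d ≈ 0.737 in

Direct runoff: 0.00, 26.40, 89.80, 132.20, 238.60, 147.00, 90.40, 55.80, 35.20, 21.60, 0.00 cfs; ΣQ_DR = 837.0 cfs.
V = ΣQ_DR · Δt = 837.0 × 3600 s = 3.013 × 10^6 ft³.
Over A = 1.76 mi², depth = V / A = 0.737 in.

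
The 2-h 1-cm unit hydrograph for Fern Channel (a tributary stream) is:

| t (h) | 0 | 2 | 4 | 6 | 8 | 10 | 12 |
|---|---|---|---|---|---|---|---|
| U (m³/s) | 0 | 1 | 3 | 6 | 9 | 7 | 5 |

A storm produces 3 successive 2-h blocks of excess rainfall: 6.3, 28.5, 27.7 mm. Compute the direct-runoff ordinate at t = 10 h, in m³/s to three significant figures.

Q ≈ 46.7 m³/s

By discrete convolution, Q_j = Σ (P_i / 10 mm) · U_{j−i}.
At t = 10 h (j=5): Q = (6.3/10)·7 + (28.5/10)·9 + (27.7/10)·6 = 46.7 m³/s.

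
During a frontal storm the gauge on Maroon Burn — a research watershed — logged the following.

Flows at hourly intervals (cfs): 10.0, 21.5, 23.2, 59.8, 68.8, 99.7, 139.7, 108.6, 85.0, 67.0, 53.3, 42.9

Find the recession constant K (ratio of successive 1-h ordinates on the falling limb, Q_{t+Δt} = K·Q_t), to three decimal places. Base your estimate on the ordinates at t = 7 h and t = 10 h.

K ≈ 0.789

Using the recession-limb readings at t = 7 h and t = 10 h: Q falls from 108.6 to 53.3 cfs over 3 intervals.
K = (Q₂/Q₁)^(1/3) = (53.3/108.6)^(1/3) = 0.789.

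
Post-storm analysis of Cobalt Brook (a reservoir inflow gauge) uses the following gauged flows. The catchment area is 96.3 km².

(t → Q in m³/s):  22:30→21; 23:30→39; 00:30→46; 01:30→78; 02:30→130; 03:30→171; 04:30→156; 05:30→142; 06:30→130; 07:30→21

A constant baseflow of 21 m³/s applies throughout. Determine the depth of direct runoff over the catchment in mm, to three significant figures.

d ≈ 27.1 mm

Direct runoff: 0.0, 18.0, 25.0, 57.0, 109.0, 150.0, 135.0, 121.0, 109.0, 0.0 m³/s; ΣQ_DR = 724.0 m³/s.
V = ΣQ_DR · Δt = 724.0 × 3600 s = 2.606 × 10^6 m³.
Over A = 96.3 km², depth = V / A = 27.1 mm.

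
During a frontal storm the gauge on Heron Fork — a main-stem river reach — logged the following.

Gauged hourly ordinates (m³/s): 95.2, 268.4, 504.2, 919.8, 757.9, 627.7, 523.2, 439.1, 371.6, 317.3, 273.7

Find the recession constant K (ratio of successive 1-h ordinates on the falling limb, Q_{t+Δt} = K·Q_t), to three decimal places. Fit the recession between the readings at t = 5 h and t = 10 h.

Using the recession-limb readings at t = 5 h and t = 10 h: Q falls from 627.7 to 273.7 m³/s over 5 intervals.
K = (Q₂/Q₁)^(1/5) = (273.7/627.7)^(1/5) = 0.847.

K ≈ 0.847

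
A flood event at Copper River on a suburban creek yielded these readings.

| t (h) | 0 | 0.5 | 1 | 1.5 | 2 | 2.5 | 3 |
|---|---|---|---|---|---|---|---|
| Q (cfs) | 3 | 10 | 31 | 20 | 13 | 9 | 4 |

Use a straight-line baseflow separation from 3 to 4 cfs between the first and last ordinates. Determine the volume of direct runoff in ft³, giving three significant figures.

V ≈ 1.18 × 10^5 ft³

Direct-runoff ordinates (Q − Q_b): 0.00, 6.83, 27.67, 16.50, 9.33, 5.17, 0.00 cfs.
ΣQ_DR = 65.50 cfs.
With Δt = 0.5 h = 1800 s, V = ΣQ_DR · Δt = 65.50 × 1800 = 1.18 × 10^5 ft³.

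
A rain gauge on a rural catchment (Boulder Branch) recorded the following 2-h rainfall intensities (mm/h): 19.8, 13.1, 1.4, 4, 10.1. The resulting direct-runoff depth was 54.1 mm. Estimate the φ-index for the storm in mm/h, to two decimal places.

Only the 3 blocks with intensity above φ contribute runoff: 19.8, 13.1, 10.1 mm/h.
Σ(I−φ)·Δt = d  ⇒  (19.8+13.1+10.1 − 3φ)·2 = 54.1
φ = (43.00 − 54.1/2) / 3 = 5.32 mm/h.

φ ≈ 5.32 mm/h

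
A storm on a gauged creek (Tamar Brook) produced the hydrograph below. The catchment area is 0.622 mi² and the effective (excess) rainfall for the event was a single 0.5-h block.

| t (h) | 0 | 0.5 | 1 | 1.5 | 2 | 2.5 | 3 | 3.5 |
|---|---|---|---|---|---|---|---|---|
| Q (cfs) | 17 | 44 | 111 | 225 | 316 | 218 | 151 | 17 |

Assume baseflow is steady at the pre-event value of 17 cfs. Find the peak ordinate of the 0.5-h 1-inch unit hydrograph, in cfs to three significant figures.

U_p ≈ 249 cfs

Direct runoff: 0.0, 27.0, 94.0, 208.0, 299.0, 201.0, 134.0, 0.0 cfs; ΣQ_DR = 963.0 cfs, peak = 299.0 cfs.
Runoff depth d = ΣQ_DR·Δt / A = 963.0 × 1800 / (0.622 mi²) = 1.200 in.
The 1-inch UH is the DRH scaled by (1 in)/d, so U_p = 299.0 × 1/1.200 = 249 cfs.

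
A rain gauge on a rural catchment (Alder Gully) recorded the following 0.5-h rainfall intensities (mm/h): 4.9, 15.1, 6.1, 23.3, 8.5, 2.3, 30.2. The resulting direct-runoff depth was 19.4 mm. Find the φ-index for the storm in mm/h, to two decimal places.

φ ≈ 9.93 mm/h

Only the 3 blocks with intensity above φ contribute runoff: 15.1, 23.3, 30.2 mm/h.
Σ(I−φ)·Δt = d  ⇒  (15.1+23.3+30.2 − 3φ)·0.5 = 19.4
φ = (68.60 − 19.4/0.5) / 3 = 9.93 mm/h.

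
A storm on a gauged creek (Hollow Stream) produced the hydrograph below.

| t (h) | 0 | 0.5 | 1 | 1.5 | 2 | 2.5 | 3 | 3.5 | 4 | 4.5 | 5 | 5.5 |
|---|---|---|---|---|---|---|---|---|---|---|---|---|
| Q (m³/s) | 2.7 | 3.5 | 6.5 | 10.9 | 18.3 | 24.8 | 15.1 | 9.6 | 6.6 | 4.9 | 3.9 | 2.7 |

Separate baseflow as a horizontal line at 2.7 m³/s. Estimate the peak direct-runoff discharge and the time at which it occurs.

Q_p = 22.1 m³/s at t = 2.5 h

Subtracting baseflow gives direct-runoff ordinates: 0.0, 0.8, 3.8, 8.2, 15.6, 22.1, 12.4, 6.9, 3.9, 2.2, 1.2, 0.0 m³/s.
The maximum is 22.1 m³/s, occurring at the reading for t = 2.5 h.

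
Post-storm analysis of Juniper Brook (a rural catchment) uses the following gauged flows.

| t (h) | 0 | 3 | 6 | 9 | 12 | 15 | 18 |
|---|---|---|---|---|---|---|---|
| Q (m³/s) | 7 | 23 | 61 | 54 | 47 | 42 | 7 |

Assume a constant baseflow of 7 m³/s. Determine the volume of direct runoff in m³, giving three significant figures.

V ≈ 2.07 × 10^6 m³

Direct-runoff ordinates (Q − Q_b): 0.0, 16.0, 54.0, 47.0, 40.0, 35.0, 0.0 m³/s.
ΣQ_DR = 192.0 m³/s.
With Δt = 3 h = 10800 s, V = ΣQ_DR · Δt = 192.0 × 10800 = 2.07 × 10^6 m³.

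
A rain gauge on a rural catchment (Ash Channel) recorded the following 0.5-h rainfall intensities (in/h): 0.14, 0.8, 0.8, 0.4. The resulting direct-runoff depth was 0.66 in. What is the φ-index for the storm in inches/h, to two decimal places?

Only the 3 blocks with intensity above φ contribute runoff: 0.8, 0.8, 0.4 in/h.
Σ(I−φ)·Δt = d  ⇒  (0.8+0.8+0.4 − 3φ)·0.5 = 0.66
φ = (2.000 − 0.66/0.5) / 3 = 0.23 in/h.

φ ≈ 0.23 in/h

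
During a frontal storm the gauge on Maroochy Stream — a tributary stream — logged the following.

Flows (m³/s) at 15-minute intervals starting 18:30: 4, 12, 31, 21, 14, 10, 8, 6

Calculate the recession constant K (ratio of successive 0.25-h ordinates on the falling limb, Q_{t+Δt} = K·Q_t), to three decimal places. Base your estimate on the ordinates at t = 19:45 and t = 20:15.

K ≈ 0.775

Using the recession-limb readings at t = 19:45 and t = 20:15: Q falls from 10 to 6 m³/s over 2 intervals.
K = (Q₂/Q₁)^(1/2) = (6/10)^(1/2) = 0.775.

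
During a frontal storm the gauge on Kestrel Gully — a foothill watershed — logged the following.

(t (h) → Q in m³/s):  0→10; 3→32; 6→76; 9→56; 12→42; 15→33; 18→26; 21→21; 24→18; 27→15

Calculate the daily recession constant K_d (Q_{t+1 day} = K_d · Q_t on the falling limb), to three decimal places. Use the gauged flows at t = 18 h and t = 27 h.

K_d ≈ 0.231

Between t = 18 h and t = 27 h the flow falls from 26 to 15 m³/s over 3×3 h = 9 h.
Per-interval ratio K = (15/26)^(1/3) = 0.8325; K_d = K^(24/3) = 0.231.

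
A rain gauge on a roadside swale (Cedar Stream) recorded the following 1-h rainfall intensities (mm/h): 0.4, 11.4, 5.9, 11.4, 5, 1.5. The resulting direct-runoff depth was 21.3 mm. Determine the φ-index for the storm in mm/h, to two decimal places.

φ ≈ 3.10 mm/h

Only the 4 blocks with intensity above φ contribute runoff: 11.4, 5.9, 11.4, 5 mm/h.
Σ(I−φ)·Δt = d  ⇒  (11.4+5.9+11.4+5 − 4φ)·1 = 21.3
φ = (33.70 − 21.3/1) / 4 = 3.10 mm/h.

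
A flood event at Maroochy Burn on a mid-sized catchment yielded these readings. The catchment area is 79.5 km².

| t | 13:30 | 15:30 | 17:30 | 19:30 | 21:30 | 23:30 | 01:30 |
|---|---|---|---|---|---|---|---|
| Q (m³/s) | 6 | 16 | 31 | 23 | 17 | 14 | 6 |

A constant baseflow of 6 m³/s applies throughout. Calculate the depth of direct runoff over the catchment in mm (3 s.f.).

Direct runoff: 0.0, 10.0, 25.0, 17.0, 11.0, 8.0, 0.0 m³/s; ΣQ_DR = 71.00 m³/s.
V = ΣQ_DR · Δt = 71.00 × 7200 s = 5.112 × 10^5 m³.
Over A = 79.5 km², depth = V / A = 6.43 mm.

d ≈ 6.43 mm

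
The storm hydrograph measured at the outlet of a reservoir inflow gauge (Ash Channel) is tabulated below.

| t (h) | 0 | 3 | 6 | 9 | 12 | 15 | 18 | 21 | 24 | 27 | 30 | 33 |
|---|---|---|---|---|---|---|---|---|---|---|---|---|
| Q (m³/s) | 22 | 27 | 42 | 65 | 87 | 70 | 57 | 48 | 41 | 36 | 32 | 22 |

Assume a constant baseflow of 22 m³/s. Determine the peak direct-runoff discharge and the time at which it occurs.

Q_p = 65.0 m³/s at t = 12 h

Subtracting baseflow gives direct-runoff ordinates: 0.0, 5.0, 20.0, 43.0, 65.0, 48.0, 35.0, 26.0, 19.0, 14.0, 10.0, 0.0 m³/s.
The maximum is 65.0 m³/s, occurring at the reading for t = 12 h.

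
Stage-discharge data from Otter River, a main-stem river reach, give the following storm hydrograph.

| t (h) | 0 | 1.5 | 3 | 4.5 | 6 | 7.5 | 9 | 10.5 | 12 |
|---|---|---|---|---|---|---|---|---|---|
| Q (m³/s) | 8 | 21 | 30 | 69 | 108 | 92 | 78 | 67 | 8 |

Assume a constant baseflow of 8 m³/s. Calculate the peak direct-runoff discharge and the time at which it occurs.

Subtracting baseflow gives direct-runoff ordinates: 0.0, 13.0, 22.0, 61.0, 100.0, 84.0, 70.0, 59.0, 0.0 m³/s.
The maximum is 100.0 m³/s, occurring at the reading for t = 6 h.

Q_p = 100.0 m³/s at t = 6 h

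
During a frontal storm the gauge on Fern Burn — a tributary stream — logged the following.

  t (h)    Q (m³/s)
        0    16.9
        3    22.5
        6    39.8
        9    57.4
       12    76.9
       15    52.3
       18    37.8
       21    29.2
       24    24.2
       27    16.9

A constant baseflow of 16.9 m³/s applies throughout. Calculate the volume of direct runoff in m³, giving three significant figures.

Direct-runoff ordinates (Q − Q_b): 0.0, 5.6, 22.9, 40.5, 60.0, 35.4, 20.9, 12.3, 7.3, 0.0 m³/s.
ΣQ_DR = 204.9 m³/s.
With Δt = 3 h = 10800 s, V = ΣQ_DR · Δt = 204.9 × 10800 = 2.21 × 10^6 m³.

V ≈ 2.21 × 10^6 m³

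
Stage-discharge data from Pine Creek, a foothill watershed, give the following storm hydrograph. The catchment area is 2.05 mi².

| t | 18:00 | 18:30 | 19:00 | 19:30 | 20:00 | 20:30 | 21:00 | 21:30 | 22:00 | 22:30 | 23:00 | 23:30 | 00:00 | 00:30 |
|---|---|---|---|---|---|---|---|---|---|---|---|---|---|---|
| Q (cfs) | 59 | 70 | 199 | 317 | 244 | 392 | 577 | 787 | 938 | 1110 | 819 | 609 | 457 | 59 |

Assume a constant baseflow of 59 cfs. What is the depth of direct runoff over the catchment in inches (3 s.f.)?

d ≈ 2.20 in

Direct runoff: 0.0, 11.0, 140.0, 258.0, 185.0, 333.0, 518.0, 728.0, 879.0, 1051.0, 760.0, 550.0, 398.0, 0.0 cfs; ΣQ_DR = 5811 cfs.
V = ΣQ_DR · Δt = 5811 × 1800 s = 1.046 × 10^7 ft³.
Over A = 2.05 mi², depth = V / A = 2.20 in.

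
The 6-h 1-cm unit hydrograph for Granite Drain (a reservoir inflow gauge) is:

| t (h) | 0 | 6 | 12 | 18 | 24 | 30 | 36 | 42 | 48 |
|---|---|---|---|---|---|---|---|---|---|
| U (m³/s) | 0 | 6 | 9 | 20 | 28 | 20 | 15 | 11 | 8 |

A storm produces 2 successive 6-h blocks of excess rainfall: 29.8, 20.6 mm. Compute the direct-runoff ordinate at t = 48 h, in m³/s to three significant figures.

Q ≈ 46.5 m³/s

By discrete convolution, Q_j = Σ (P_i / 10 mm) · U_{j−i}.
At t = 48 h (j=8): Q = (29.8/10)·8 + (20.6/10)·11 = 46.5 m³/s.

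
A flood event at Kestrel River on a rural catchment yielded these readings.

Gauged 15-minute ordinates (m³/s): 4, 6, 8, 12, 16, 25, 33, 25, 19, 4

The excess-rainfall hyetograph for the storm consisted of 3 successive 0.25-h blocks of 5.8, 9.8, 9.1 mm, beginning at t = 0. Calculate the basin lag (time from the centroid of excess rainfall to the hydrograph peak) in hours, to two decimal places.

t_L ≈ 1.09 h

Centroid of excess rainfall: t_c = Σ P_i·t̄_i / ΣP_i = 0.4084 h (block centres at 0.125, 0.375, 0.625 h).
Hydrograph peak occurs at t = 1.5 h, so basin lag t_L = 1.5 − 0.4084 = 1.09 h.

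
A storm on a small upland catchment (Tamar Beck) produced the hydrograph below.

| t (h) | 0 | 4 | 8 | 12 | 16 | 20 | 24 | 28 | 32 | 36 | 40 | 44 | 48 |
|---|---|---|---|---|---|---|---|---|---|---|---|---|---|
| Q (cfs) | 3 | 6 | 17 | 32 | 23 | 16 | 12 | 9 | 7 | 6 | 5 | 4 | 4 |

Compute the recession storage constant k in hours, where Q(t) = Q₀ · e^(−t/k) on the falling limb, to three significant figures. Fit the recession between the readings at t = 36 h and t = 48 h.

On the falling limb, Q drops from 6 to 4 cfs between t = 36 h and t = 48 h (Δt = 12 h).
k = −Δt / ln(Q₂/Q₁) = −12 / ln(4/6) = 29.6 h.

k ≈ 29.6 h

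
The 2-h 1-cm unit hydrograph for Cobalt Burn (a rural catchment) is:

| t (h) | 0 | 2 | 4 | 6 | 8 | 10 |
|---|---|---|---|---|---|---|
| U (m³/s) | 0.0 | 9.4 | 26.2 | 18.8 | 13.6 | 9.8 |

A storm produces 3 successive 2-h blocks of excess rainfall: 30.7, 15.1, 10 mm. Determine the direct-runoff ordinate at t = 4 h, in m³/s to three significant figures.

By discrete convolution, Q_j = Σ (P_i / 10 mm) · U_{j−i}.
At t = 4 h (j=2): Q = (30.7/10)·26.2 + (15.1/10)·9.4 + (10/10)·0.0 = 94.6 m³/s.

Q ≈ 94.6 m³/s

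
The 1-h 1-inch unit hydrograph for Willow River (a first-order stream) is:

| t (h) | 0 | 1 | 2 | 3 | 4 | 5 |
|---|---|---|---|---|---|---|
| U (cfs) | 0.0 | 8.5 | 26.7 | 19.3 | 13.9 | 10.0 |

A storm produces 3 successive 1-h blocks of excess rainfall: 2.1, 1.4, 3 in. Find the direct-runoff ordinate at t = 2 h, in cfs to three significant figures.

By discrete convolution, Q_j = Σ (P_i / 1 in) · U_{j−i}.
At t = 2 h (j=2): Q = (2.1/1)·26.7 + (1.4/1)·8.5 + (3/1)·0.0 = 68.0 cfs.

Q ≈ 68.0 cfs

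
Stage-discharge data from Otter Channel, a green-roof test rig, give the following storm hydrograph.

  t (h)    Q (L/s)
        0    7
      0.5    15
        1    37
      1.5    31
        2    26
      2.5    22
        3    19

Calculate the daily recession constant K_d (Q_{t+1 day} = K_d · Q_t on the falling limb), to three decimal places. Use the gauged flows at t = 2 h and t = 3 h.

Between t = 2 h and t = 3 h the flow falls from 26 to 19 L/s over 2×0.5 h = 1 h.
Per-interval ratio K = (19/26)^(1/2) = 0.8549; K_d = K^(24/0.5) = 0.001.

K_d ≈ 0.001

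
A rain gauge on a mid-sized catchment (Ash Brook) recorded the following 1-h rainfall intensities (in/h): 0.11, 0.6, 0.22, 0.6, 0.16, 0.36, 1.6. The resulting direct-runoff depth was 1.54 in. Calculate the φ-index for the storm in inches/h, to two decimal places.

Only the 3 blocks with intensity above φ contribute runoff: 0.6, 0.6, 1.6 in/h.
Σ(I−φ)·Δt = d  ⇒  (0.6+0.6+1.6 − 3φ)·1 = 1.54
φ = (2.800 − 1.54/1) / 3 = 0.42 in/h.

φ ≈ 0.42 in/h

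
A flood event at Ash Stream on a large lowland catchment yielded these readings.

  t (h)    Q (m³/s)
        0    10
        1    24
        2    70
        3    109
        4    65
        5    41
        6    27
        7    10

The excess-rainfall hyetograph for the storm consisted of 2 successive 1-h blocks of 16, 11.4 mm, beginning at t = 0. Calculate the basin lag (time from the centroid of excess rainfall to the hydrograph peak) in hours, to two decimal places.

t_L ≈ 2.08 h

Centroid of excess rainfall: t_c = Σ P_i·t̄_i / ΣP_i = 0.9161 h (block centres at 0.5, 1.5 h).
Hydrograph peak occurs at t = 3 h, so basin lag t_L = 3 − 0.9161 = 2.08 h.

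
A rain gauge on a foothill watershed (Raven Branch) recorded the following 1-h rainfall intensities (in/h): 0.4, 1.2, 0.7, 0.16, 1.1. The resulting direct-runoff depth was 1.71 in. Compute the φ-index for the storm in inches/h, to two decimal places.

φ ≈ 0.43 in/h

Only the 3 blocks with intensity above φ contribute runoff: 1.2, 0.7, 1.1 in/h.
Σ(I−φ)·Δt = d  ⇒  (1.2+0.7+1.1 − 3φ)·1 = 1.71
φ = (3.000 − 1.71/1) / 3 = 0.43 in/h.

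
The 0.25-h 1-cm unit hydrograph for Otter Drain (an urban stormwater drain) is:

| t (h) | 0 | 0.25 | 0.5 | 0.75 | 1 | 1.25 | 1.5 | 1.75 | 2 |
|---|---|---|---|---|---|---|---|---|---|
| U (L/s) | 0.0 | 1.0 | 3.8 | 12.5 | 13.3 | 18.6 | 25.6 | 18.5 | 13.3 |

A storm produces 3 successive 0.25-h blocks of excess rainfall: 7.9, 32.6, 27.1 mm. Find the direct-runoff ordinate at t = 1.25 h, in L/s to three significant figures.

Q ≈ 91.9 L/s

By discrete convolution, Q_j = Σ (P_i / 10 mm) · U_{j−i}.
At t = 1.25 h (j=5): Q = (7.9/10)·18.6 + (32.6/10)·13.3 + (27.1/10)·12.5 = 91.9 L/s.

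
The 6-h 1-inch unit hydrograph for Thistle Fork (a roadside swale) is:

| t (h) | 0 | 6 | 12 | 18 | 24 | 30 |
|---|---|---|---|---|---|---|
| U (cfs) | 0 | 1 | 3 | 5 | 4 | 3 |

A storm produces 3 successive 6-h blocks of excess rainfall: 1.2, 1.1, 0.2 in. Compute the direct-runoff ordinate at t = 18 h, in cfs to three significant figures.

By discrete convolution, Q_j = Σ (P_i / 1 in) · U_{j−i}.
At t = 18 h (j=3): Q = (1.2/1)·5 + (1.1/1)·3 + (0.2/1)·1 = 9.50 cfs.

Q ≈ 9.50 cfs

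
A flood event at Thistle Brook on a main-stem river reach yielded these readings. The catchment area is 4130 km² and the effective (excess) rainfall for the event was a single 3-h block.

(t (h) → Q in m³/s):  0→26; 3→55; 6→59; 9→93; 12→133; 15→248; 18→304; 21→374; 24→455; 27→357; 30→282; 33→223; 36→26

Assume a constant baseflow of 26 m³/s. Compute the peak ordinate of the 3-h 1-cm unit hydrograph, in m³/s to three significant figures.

U_p ≈ 714 m³/s

Direct runoff: 0.0, 29.0, 33.0, 67.0, 107.0, 222.0, 278.0, 348.0, 429.0, 331.0, 256.0, 197.0, 0.0 m³/s; ΣQ_DR = 2297 m³/s, peak = 429.0 m³/s.
Runoff depth d = ΣQ_DR·Δt / A = 2297 × 10800 / (4130 km²) = 6.007 mm.
The 1-cm UH is the DRH scaled by (10 mm)/d, so U_p = 429.0 × 10/6.007 = 714 m³/s.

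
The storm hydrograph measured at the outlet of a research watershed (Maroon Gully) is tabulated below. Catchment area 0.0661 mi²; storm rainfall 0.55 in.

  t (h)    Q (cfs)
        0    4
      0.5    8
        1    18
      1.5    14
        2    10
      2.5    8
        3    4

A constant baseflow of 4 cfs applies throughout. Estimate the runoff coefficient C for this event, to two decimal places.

ΣQ_DR = 38.00 cfs; V = ΣQ_DR·Δt = 68400 ft³.
Runoff depth d = V / A = 0.4454 in.
C = d / P = 0.4454 / 0.55 = 0.81.

C ≈ 0.81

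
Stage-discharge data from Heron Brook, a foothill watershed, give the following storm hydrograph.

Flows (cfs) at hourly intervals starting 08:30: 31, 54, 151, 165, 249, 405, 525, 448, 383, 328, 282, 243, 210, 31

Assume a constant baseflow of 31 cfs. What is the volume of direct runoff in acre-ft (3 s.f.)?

V ≈ 254 acre-ft

Direct-runoff ordinates (Q − Q_b): 0.0, 23.0, 120.0, 134.0, 218.0, 374.0, 494.0, 417.0, 352.0, 297.0, 251.0, 212.0, 179.0, 0.0 cfs.
ΣQ_DR = 3071 cfs.
With Δt = 1 h = 3600 s, V = ΣQ_DR · Δt = 3071 × 3600 = 1.11 × 10^7 ft³ = 254 acre-ft.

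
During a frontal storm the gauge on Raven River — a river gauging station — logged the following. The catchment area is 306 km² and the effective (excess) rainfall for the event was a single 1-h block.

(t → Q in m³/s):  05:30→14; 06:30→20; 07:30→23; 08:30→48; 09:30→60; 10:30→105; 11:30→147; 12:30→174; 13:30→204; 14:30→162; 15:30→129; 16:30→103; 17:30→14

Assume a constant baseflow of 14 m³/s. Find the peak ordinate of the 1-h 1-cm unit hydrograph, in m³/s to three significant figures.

Direct runoff: 0.0, 6.0, 9.0, 34.0, 46.0, 91.0, 133.0, 160.0, 190.0, 148.0, 115.0, 89.0, 0.0 m³/s; ΣQ_DR = 1021 m³/s, peak = 190.0 m³/s.
Runoff depth d = ΣQ_DR·Δt / A = 1021 × 3600 / (306 km²) = 12.01 mm.
The 1-cm UH is the DRH scaled by (10 mm)/d, so U_p = 190.0 × 10/12.01 = 158 m³/s.

U_p ≈ 158 m³/s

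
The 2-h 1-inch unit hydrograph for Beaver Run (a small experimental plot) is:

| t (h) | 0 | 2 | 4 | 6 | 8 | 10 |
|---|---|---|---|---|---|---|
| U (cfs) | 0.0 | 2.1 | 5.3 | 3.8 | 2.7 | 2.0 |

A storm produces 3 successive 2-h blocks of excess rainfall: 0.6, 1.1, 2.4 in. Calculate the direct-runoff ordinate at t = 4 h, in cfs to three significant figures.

By discrete convolution, Q_j = Σ (P_i / 1 in) · U_{j−i}.
At t = 4 h (j=2): Q = (0.6/1)·5.3 + (1.1/1)·2.1 + (2.4/1)·0.0 = 5.49 cfs.

Q ≈ 5.49 cfs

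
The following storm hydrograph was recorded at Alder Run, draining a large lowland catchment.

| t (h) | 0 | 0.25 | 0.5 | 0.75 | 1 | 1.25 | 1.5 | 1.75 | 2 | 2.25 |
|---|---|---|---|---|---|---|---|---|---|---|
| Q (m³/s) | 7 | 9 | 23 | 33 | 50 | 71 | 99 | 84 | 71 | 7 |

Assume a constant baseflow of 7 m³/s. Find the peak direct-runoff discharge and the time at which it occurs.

Q_p = 92.0 m³/s at t = 1.5 h

Subtracting baseflow gives direct-runoff ordinates: 0.0, 2.0, 16.0, 26.0, 43.0, 64.0, 92.0, 77.0, 64.0, 0.0 m³/s.
The maximum is 92.0 m³/s, occurring at the reading for t = 1.5 h.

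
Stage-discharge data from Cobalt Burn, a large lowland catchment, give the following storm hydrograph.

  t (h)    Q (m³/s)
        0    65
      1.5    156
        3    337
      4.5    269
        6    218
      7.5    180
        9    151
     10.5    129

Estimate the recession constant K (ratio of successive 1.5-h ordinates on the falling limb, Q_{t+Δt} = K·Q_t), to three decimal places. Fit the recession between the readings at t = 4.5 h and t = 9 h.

Using the recession-limb readings at t = 4.5 h and t = 9 h: Q falls from 269 to 151 m³/s over 3 intervals.
K = (Q₂/Q₁)^(1/3) = (151/269)^(1/3) = 0.825.

K ≈ 0.825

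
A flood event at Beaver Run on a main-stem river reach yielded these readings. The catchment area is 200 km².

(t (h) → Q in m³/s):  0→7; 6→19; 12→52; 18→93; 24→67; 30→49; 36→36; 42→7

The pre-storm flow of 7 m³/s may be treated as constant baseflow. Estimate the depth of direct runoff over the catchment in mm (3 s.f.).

Direct runoff: 0.0, 12.0, 45.0, 86.0, 60.0, 42.0, 29.0, 0.0 m³/s; ΣQ_DR = 274.0 m³/s.
V = ΣQ_DR · Δt = 274.0 × 21600 s = 5.918 × 10^6 m³.
Over A = 200 km², depth = V / A = 29.6 mm.

d ≈ 29.6 mm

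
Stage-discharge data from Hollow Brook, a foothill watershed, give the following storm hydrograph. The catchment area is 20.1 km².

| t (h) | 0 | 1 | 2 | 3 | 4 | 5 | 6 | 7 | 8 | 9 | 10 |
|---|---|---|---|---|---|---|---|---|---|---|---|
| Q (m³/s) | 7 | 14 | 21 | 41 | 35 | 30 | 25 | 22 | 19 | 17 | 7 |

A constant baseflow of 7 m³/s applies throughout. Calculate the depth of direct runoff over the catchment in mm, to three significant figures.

d ≈ 28.8 mm

Direct runoff: 0.0, 7.0, 14.0, 34.0, 28.0, 23.0, 18.0, 15.0, 12.0, 10.0, 0.0 m³/s; ΣQ_DR = 161.0 m³/s.
V = ΣQ_DR · Δt = 161.0 × 3600 s = 5.796 × 10^5 m³.
Over A = 20.1 km², depth = V / A = 28.8 mm.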